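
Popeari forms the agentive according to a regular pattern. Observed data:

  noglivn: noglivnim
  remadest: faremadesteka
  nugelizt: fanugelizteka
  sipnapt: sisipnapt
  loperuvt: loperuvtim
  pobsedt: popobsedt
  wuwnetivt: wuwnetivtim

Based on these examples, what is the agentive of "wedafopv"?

"wedafopv" has second-to-last letter 'p'. The one such stem in the data (sipnapt → sisipnapt) repeats the first consonant+vowel as a prefix (as does pobsedt), so the same rule applies.
The other patterns: stems whose second-to-last letter is 'v' add -im; stems whose second-to-last letter is 's' or 'z' add fa- … -eka around the stem.
So wedafopv → wewedafopv.

wewedafopv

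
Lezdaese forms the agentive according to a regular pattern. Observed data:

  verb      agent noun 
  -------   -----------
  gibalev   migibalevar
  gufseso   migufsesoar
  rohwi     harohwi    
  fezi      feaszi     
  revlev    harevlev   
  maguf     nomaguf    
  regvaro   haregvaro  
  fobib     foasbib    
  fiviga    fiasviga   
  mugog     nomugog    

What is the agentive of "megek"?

nomegek

gibalev and revlev both end in -v yet inflect differently (migibalevar, harevlev), so the final letter is not what conditions the rule; the first letter is.
"megek" begins with m-. The stems beginning with m- (maguf → nomaguf, mugog → nomugog) add the prefix no-.
The other patterns: stems beginning with f- insert -as- after the first vowel; stems beginning with g- add mi- … -ar around the stem; stems beginning with r- add the prefix ha-.
So megek → nomegek.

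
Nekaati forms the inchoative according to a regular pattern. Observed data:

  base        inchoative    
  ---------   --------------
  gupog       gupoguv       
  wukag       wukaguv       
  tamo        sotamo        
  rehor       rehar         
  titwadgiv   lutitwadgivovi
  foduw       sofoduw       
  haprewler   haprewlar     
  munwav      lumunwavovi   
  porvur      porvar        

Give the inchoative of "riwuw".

gupog and rehor both have last vowel 'o' yet inflect differently (gupoguv, rehar), so the last vowel is not what conditions the rule; the final letter is.
"riwuw" ends in -w. The one such stem in the data (foduw → sofoduw) adds the prefix so-, so the same rule applies.
So riwuw → soriwuw.

soriwuw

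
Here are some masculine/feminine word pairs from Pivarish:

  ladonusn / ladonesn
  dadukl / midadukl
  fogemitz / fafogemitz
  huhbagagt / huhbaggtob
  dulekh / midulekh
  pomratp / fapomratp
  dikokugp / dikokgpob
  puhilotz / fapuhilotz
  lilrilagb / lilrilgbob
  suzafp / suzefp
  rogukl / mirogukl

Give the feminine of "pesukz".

mipesukz

pomratp and dikokugp both end in -p yet inflect differently (fapomratp, dikokgpob), so the final letter is not what conditions the rule; the second-to-last letter is.
"pesukz" has second-to-last letter 'k'. The stems whose second-to-last letter is 'k' (dulekh → midulekh, dadukl → midadukl, rogukl → mirogukl) add the prefix mi-.
The other patterns: stems whose second-to-last letter is 't' add the prefix fa-; stems whose second-to-last letter is 'g' delete the last vowel and add -ob; stems whose second-to-last letter is 'f' or 's' change the last vowel to 'e'.
So pesukz → mipesukz.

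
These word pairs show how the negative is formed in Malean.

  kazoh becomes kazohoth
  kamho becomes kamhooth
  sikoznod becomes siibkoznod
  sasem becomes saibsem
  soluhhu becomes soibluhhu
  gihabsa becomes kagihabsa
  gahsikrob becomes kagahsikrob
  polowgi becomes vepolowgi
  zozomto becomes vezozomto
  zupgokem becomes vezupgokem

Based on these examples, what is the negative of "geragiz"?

kamho and zozomto both end in -o yet inflect differently (kamhooth, vezozomto), so the final letter is not what conditions the rule; the first letter is.
"geragiz" begins with g-. The stems beginning with g- (gihabsa → kagihabsa, gahsikrob → kagahsikrob) add the prefix ka-.
The other patterns: stems beginning with k- add -oth; stems beginning with s- insert -ib- after the first vowel; stems beginning with p- or z- add the prefix ve-.
So geragiz → kageragiz.

kageragiz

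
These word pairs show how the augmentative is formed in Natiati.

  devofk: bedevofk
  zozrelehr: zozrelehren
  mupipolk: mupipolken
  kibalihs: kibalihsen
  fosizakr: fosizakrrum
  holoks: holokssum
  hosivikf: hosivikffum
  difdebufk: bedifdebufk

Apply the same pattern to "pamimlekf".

"pamimlekf" has second-to-last letter 'k'. The stems whose second-to-last letter is 'k' (holoks → holokssum, hosivikf → hosivikffum, fosizakr → fosizakrrum) double the final consonant and add -um.
The other patterns: stems whose second-to-last letter is 'f' add the prefix be-; stems whose second-to-last letter is 'h' or 'l' add -en.
So pamimlekf → pamimlekffum.

pamimlekffum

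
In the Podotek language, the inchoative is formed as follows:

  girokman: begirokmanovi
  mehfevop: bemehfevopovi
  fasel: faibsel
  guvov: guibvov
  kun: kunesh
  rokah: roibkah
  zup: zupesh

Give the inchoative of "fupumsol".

kun and girokman both end in -n yet inflect differently (kunesh, begirokmanovi), so the final letter is not what conditions the rule; the number of vowels is.
"fupumsol" has 3 vowels. The stems with 3 vowels (girokman → begirokmanovi, mehfevop → bemehfevopovi) add be- … -ovi around the stem.
So fupumsol → befupumsolovi.

befupumsolovi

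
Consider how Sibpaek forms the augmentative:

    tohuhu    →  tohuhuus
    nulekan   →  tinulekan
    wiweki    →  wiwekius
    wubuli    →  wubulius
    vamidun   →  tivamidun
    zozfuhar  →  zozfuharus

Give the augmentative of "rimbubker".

nulekan and zozfuhar both have last vowel 'a' yet inflect differently (tinulekan, zozfuharus), so the last vowel is not what conditions the rule; the final letter is.
"rimbubker" ends in -r. The one such stem in the data (zozfuhar → zozfuharus) adds -us, so the same rule applies.
The other pattern: stems ending in -n add the prefix ti-.
So rimbubker → rimbubkerus.

rimbubkerus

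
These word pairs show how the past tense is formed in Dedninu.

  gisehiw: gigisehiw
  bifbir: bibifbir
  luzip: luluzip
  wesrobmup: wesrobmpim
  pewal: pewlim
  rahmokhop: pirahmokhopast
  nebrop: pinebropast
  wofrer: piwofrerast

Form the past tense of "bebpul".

bebplim

luzip and wesrobmup both end in -p yet inflect differently (luluzip, wesrobmpim), so the final letter is not what conditions the rule; the last vowel is.
"bebpul" has last vowel 'u'. The one such stem in the data (wesrobmup → wesrobmpim) deletes the last vowel and adds -im (as does pewal), so the same rule applies.
So bebpul → bebplim.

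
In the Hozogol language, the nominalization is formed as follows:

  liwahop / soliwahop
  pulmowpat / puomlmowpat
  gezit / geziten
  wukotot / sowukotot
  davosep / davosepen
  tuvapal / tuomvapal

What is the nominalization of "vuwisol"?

sovuwisol

wukotot and pulmowpat both end in -t yet inflect differently (sowukotot, puomlmowpat), so the final letter is not what conditions the rule; the last vowel is.
"vuwisol" has last vowel 'o'. The stems whose last vowel is 'o' (wukotot → sowukotot, liwahop → soliwahop) add the prefix so-.
The other patterns: stems whose last vowel is 'a' insert -om- after the first vowel; stems whose last vowel is 'e' or 'i' add -en.
So vuwisol → sovuwisol.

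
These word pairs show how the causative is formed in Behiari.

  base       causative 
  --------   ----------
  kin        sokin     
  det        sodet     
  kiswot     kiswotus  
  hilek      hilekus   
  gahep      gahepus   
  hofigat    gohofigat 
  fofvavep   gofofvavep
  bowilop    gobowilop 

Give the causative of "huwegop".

det and kiswot both end in -t yet inflect differently (sodet, kiswotus), so the final letter is not what conditions the rule; the number of vowels is.
"huwegop" has 3 vowels. The stems with 3 vowels (hofigat → gohofigat, fofvavep → gofofvavep, bowilop → gobowilop) add the prefix go-.
So huwegop → gohuwegop.

gohuwegop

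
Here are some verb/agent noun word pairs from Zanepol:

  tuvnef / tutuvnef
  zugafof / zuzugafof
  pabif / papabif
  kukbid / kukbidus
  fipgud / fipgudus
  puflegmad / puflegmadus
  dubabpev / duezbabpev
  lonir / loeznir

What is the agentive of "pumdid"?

"pumdid" ends in -d. The stems ending in -d (kukbid → kukbidus, fipgud → fipgudus, puflegmad → puflegmadus) add -us.
So pumdid → pumdidus.

pumdidus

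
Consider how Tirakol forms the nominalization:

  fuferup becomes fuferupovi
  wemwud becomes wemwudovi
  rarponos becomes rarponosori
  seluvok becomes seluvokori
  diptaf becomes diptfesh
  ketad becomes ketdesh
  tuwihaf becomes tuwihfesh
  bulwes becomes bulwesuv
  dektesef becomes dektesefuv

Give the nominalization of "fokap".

wemwud and ketad both end in -d yet inflect differently (wemwudovi, ketdesh), so the final letter is not what conditions the rule; the last vowel is.
"fokap" has last vowel 'a'. The stems whose last vowel is 'a' (diptaf → diptfesh, ketad → ketdesh, tuwihaf → tuwihfesh) delete the last vowel and add -esh.
So fokap → fokpesh.

fokpesh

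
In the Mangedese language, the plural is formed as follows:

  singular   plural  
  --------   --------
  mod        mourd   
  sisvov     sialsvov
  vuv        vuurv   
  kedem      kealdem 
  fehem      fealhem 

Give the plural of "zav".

"zav" has 1 vowel. The stems with 1 vowel (mod → mourd, vuv → vuurv) insert -ur- after the first vowel.
The other pattern: stems with 2 vowels insert -al- after the first vowel.
So zav → zaurv.

zaurv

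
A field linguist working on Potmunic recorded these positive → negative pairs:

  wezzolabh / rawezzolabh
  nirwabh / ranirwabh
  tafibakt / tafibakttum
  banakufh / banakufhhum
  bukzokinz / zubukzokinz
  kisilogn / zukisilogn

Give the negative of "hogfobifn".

wezzolabh and banakufh both end in -h yet inflect differently (rawezzolabh, banakufhhum), so the final letter is not what conditions the rule; the second-to-last letter is.
"hogfobifn" has second-to-last letter 'f'. The one such stem in the data (banakufh → banakufhhum) doubles the final consonant and adds -um (as does tafibakt), so the same rule applies.
So hogfobifn → hogfobifnnum.

hogfobifnnum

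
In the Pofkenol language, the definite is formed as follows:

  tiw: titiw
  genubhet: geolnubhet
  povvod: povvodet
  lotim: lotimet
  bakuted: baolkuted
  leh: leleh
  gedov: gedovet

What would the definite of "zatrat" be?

zatratet

povvod and bakuted both end in -d yet inflect differently (povvodet, baolkuted), so the final letter is not what conditions the rule; the number of vowels is.
"zatrat" has 2 vowels. The stems with 2 vowels (gedov → gedovet, lotim → lotimet, povvod → povvodet) add -et.
So zatrat → zatratet.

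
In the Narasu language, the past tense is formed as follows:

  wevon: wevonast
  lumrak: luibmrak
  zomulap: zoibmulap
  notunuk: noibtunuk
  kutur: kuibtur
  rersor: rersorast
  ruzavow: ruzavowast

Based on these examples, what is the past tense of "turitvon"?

turitvonast

rersor and kutur both end in -r yet inflect differently (rersorast, kuibtur), so the final letter is not what conditions the rule; the last vowel is.
"turitvon" has last vowel 'o'. The stems whose last vowel is 'o' (ruzavow → ruzavowast, wevon → wevonast, rersor → rersorast) add -ast.
The other pattern: stems whose last vowel is 'a' or 'u' insert -ib- after the first vowel.
So turitvon → turitvonast.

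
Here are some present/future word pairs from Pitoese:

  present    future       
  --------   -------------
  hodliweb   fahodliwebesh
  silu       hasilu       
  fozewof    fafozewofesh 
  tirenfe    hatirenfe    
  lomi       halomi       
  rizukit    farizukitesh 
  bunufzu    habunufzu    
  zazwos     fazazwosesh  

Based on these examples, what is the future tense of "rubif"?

farubifesh

rizukit and lomi both have last vowel 'i' yet inflect differently (farizukitesh, halomi), so the last vowel is not what conditions the rule; whether the stem ends in a vowel or a consonant is.
"rubif" ends in a consonant. The stems ending in a consonant (rizukit → farizukitesh, fozewof → fafozewofesh, zazwos → fazazwosesh) add fa- … -esh around the stem.
So rubif → farubifesh.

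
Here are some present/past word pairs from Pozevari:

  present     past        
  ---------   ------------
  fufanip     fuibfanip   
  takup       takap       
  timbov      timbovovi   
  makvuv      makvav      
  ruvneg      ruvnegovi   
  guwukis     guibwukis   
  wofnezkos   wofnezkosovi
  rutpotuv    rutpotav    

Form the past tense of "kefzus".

fufanip and takup both end in -p yet inflect differently (fuibfanip, takap), so the final letter is not what conditions the rule; the last vowel is.
"kefzus" has last vowel 'u'. The stems whose last vowel is 'u' (rutpotuv → rutpotav, makvuv → makvav, takup → takap) change the last vowel to 'a'.
The other patterns: stems whose last vowel is 'i' insert -ib- after the first vowel; stems whose last vowel is 'e' or 'o' add -ovi.
So kefzus → kefzas.

kefzas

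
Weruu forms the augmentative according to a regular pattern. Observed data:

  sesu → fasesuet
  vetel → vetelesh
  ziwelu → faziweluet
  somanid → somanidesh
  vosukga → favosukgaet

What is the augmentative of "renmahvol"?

sesu and somanid both begin with s- yet inflect differently (fasesuet, somanidesh), so the first letter is not what conditions the rule; whether the stem ends in a vowel or a consonant is.
"renmahvol" ends in a consonant. The stems ending in a consonant (somanid → somanidesh, vetel → vetelesh) add -esh.
The other pattern: stems ending in a vowel add fa- … -et around the stem.
So renmahvol → renmahvolesh.

renmahvolesh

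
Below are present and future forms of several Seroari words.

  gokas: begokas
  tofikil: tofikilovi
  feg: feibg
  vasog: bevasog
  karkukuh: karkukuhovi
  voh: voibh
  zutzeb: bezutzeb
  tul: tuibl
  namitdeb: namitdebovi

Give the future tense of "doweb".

bedoweb

feg and vasog both end in -g yet inflect differently (feibg, bevasog), so the final letter is not what conditions the rule; the number of vowels is.
"doweb" has 2 vowels. The stems with 2 vowels (gokas → begokas, zutzeb → bezutzeb, vasog → bevasog) add the prefix be-.
The other patterns: stems with 1 vowel insert -ib- after the first vowel; stems with 3 vowels add -ovi.
So doweb → bedoweb.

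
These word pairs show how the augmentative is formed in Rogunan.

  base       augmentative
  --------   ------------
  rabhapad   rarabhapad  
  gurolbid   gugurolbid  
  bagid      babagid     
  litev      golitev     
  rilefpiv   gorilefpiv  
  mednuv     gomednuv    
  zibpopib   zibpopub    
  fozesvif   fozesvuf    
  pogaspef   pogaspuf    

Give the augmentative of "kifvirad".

gurolbid and rilefpiv both have last vowel 'i' yet inflect differently (gugurolbid, gorilefpiv), so the last vowel is not what conditions the rule; the final letter is.
"kifvirad" ends in -d. The stems ending in -d (rabhapad → rarabhapad, gurolbid → gugurolbid, bagid → babagid) repeat the first consonant+vowel as a prefix.
The other patterns: stems ending in -v add the prefix go-; stems ending in -b or -f change the last vowel to 'u'.
So kifvirad → kikifvirad.

kikifvirad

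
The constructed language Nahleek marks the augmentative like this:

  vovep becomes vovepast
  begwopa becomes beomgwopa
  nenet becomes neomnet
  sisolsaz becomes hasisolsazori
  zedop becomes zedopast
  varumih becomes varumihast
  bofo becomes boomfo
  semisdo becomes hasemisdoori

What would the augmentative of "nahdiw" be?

naomhdiw

bofo and semisdo both end in -o yet inflect differently (boomfo, hasemisdoori), so the final letter is not what conditions the rule; the first letter is.
"nahdiw" begins with n-. The one such stem in the data (nenet → neomnet) inserts -om- after the first vowel (as do bofo, begwopa), so the same rule applies.
The other patterns: stems beginning with v- or z- add -ast; stems beginning with s- add ha- … -ori around the stem.
So nahdiw → naomhdiw.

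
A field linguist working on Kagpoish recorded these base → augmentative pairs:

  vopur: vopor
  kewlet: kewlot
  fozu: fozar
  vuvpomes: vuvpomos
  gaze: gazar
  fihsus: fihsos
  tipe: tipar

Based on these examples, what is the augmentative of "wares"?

waros

fozu and vopur both have last vowel 'u' yet inflect differently (fozar, vopor), so the last vowel is not what conditions the rule; whether the stem ends in a vowel or a consonant is.
"wares" ends in a consonant. The stems ending in a consonant (vopur → vopor, kewlet → kewlot, vuvpomes → vuvpomos) change the last vowel to 'o'.
So wares → waros.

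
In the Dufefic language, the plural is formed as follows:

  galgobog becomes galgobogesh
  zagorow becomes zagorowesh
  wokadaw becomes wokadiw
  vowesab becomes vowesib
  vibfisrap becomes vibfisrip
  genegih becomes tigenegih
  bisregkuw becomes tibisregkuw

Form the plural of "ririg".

zagorow and wokadaw both end in -w yet inflect differently (zagorowesh, wokadiw), so the final letter is not what conditions the rule; the last vowel is.
"ririg" has last vowel 'i'. The one such stem in the data (genegih → tigenegih) adds the prefix ti-, so the same rule applies.
The other patterns: stems whose last vowel is 'o' add -esh; stems whose last vowel is 'a' change the last vowel to 'i'.
So ririg → tiririg.

tiririg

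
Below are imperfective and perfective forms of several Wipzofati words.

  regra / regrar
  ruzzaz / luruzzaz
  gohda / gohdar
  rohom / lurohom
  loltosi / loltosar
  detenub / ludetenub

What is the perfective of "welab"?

luwelab

ruzzaz and regra both have last vowel 'a' yet inflect differently (luruzzaz, regrar), so the last vowel is not what conditions the rule; whether the stem ends in a vowel or a consonant is.
"welab" ends in a consonant. The stems ending in a consonant (rohom → lurohom, ruzzaz → luruzzaz, detenub → ludetenub) add the prefix lu-.
The other pattern: stems ending in a vowel drop the final letter and add -ar.
So welab → luwelab.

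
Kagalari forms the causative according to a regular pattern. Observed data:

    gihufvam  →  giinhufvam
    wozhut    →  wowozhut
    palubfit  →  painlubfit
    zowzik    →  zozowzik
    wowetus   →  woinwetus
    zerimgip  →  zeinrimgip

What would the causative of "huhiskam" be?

wozhut and palubfit both end in -t yet inflect differently (wowozhut, painlubfit), so the final letter is not what conditions the rule; the number of vowels is.
"huhiskam" has 3 vowels. The stems with 3 vowels (gihufvam → giinhufvam, palubfit → painlubfit, zerimgip → zeinrimgip) insert -in- after the first vowel.
So huhiskam → huinhiskam.

huinhiskam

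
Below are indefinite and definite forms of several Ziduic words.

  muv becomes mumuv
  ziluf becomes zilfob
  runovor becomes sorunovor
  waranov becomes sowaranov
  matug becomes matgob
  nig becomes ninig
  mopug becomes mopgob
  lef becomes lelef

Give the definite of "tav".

tatav

lef and ziluf both end in -f yet inflect differently (lelef, zilfob), so the final letter is not what conditions the rule; the number of vowels is.
"tav" has 1 vowel. The stems with 1 vowel (muv → mumuv, nig → ninig, lef → lelef) repeat the first consonant+vowel as a prefix.
The other patterns: stems with 2 vowels delete the last vowel and add -ob; stems with 3 vowels add the prefix so-.
So tav → tatav.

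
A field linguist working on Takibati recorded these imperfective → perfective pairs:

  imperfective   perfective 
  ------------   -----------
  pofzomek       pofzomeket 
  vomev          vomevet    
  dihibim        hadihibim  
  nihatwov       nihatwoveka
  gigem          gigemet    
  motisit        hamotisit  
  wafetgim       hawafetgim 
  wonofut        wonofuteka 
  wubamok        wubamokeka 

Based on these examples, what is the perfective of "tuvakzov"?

tuvakzoveka

gigem and dihibim both end in -m yet inflect differently (gigemet, hadihibim), so the final letter is not what conditions the rule; the last vowel is.
"tuvakzov" has last vowel 'o'. The stems whose last vowel is 'o' (nihatwov → nihatwoveka, wubamok → wubamokeka) add -eka.
So tuvakzov → tuvakzoveka.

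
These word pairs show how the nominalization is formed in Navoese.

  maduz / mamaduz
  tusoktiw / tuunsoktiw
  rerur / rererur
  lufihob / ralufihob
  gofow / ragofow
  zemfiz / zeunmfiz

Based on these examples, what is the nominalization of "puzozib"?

gofow and tusoktiw both end in -w yet inflect differently (ragofow, tuunsoktiw), so the final letter is not what conditions the rule; the last vowel is.
"puzozib" has last vowel 'i'. The stems whose last vowel is 'i' (tusoktiw → tuunsoktiw, zemfiz → zeunmfiz) insert -un- after the first vowel.
The other patterns: stems whose last vowel is 'o' add the prefix ra-; stems whose last vowel is 'u' repeat the first consonant+vowel as a prefix.
So puzozib → puunzozib.

puunzozib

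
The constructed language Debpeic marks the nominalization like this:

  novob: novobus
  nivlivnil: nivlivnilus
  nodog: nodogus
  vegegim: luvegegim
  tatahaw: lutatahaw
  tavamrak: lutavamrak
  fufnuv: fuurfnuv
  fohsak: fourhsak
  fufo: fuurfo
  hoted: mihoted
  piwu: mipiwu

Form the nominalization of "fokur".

tavamrak and fohsak both end in -k yet inflect differently (lutavamrak, fourhsak), so the final letter is not what conditions the rule; the first letter is.
"fokur" begins with f-. The stems beginning with f- (fufnuv → fuurfnuv, fohsak → fourhsak, fufo → fuurfo) insert -ur- after the first vowel.
The other patterns: stems beginning with n- add -us; stems beginning with t- or v- add the prefix lu-; stems beginning with h- or p- add the prefix mi-.
So fokur → fourkur.

fourkur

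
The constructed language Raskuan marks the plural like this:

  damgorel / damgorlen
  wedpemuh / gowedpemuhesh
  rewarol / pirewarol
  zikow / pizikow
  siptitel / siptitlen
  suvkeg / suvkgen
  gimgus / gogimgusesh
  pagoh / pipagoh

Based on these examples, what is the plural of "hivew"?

hivwen

siptitel and rewarol both end in -l yet inflect differently (siptitlen, pirewarol), so the final letter is not what conditions the rule; the last vowel is.
"hivew" has last vowel 'e'. The stems whose last vowel is 'e' (siptitel → siptitlen, damgorel → damgorlen, suvkeg → suvkgen) delete the last vowel and add -en.
So hivew → hivwen.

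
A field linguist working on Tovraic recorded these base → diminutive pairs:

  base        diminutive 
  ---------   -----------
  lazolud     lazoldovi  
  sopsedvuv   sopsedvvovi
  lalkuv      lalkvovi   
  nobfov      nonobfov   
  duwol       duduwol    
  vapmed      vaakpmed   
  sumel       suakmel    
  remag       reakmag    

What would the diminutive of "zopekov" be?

zozopekov

sopsedvuv and nobfov both end in -v yet inflect differently (sopsedvvovi, nonobfov), so the final letter is not what conditions the rule; the last vowel is.
"zopekov" has last vowel 'o'. The stems whose last vowel is 'o' (nobfov → nonobfov, duwol → duduwol) repeat the first consonant+vowel as a prefix.
So zopekov → zozopekov.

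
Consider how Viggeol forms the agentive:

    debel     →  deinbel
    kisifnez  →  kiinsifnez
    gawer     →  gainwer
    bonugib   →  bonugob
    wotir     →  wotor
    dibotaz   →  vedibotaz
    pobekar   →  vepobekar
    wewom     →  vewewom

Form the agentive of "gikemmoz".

gawer and wotir both end in -r yet inflect differently (gainwer, wotor), so the final letter is not what conditions the rule; the last vowel is.
"gikemmoz" has last vowel 'o'. The one such stem in the data (wewom → vewewom) adds the prefix ve-, so the same rule applies.
So gikemmoz → vegikemmoz.

vegikemmoz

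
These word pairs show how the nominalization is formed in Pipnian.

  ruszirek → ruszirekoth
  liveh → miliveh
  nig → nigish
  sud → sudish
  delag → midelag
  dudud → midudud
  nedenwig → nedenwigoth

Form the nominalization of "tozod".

nig and delag both end in -g yet inflect differently (nigish, midelag), so the final letter is not what conditions the rule; the number of vowels is.
"tozod" has 2 vowels. The stems with 2 vowels (delag → midelag, liveh → miliveh, dudud → midudud) add the prefix mi-.
The other patterns: stems with 1 vowel add -ish; stems with 3 vowels add -oth.
So tozod → mitozod.

mitozod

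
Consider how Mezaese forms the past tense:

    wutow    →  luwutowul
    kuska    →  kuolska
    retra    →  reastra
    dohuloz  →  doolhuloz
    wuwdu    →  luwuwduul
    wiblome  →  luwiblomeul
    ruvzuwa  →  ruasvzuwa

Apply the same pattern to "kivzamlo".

kiolvzamlo

ruvzuwa and kuska both end in -a yet inflect differently (ruasvzuwa, kuolska), so the final letter is not what conditions the rule; the first letter is.
"kivzamlo" begins with k-. The one such stem in the data (kuska → kuolska) inserts -ol- after the first vowel (as does dohuloz), so the same rule applies.
The other patterns: stems beginning with w- add lu- … -ul around the stem; stems beginning with r- insert -as- after the first vowel.
So kivzamlo → kiolvzamlo.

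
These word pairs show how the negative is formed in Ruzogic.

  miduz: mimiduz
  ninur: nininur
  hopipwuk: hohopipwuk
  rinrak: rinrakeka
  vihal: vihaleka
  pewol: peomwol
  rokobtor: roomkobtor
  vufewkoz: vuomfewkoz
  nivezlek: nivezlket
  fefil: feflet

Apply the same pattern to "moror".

"moror" has last vowel 'o'. The stems whose last vowel is 'o' (pewol → peomwol, rokobtor → roomkobtor, vufewkoz → vuomfewkoz) insert -om- after the first vowel.
So moror → moomror.

moomror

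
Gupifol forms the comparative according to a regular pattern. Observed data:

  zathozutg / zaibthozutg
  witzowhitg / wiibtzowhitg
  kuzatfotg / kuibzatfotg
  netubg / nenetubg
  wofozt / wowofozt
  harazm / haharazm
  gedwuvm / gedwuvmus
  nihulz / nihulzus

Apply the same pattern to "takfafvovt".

zathozutg and netubg both end in -g yet inflect differently (zaibthozutg, nenetubg), so the final letter is not what conditions the rule; the second-to-last letter is.
"takfafvovt" has second-to-last letter 'v'. The one such stem in the data (gedwuvm → gedwuvmus) adds -us, so the same rule applies.
The other patterns: stems whose second-to-last letter is 't' insert -ib- after the first vowel; stems whose second-to-last letter is 'b' or 'z' repeat the first consonant+vowel as a prefix.
So takfafvovt → takfafvovtus.

takfafvovtus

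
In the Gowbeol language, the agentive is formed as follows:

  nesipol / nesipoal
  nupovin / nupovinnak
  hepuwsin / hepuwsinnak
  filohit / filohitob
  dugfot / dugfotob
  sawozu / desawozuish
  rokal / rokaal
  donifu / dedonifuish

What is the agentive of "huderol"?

nesipol and dugfot both have last vowel 'o' yet inflect differently (nesipoal, dugfotob), so the last vowel is not what conditions the rule; the final letter is.
"huderol" ends in -l. The stems ending in -l (nesipol → nesipoal, rokal → rokaal) drop the final letter and add -al.
The other patterns: stems ending in -t add -ob; stems ending in -n double the final consonant and add -ak; stems ending in -u add de- … -ish around the stem.
So huderol → huderoal.

huderoal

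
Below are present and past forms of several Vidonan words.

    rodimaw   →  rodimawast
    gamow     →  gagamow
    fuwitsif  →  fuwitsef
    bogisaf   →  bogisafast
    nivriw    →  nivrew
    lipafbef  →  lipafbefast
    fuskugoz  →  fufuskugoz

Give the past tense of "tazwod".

tatazwod

gamow and nivriw both end in -w yet inflect differently (gagamow, nivrew), so the final letter is not what conditions the rule; the last vowel is.
"tazwod" has last vowel 'o'. The stems whose last vowel is 'o' (fuskugoz → fufuskugoz, gamow → gagamow) repeat the first consonant+vowel as a prefix.
The other patterns: stems whose last vowel is 'i' change the last vowel to 'e'; stems whose last vowel is 'a' or 'e' add -ast.
So tazwod → tatazwod.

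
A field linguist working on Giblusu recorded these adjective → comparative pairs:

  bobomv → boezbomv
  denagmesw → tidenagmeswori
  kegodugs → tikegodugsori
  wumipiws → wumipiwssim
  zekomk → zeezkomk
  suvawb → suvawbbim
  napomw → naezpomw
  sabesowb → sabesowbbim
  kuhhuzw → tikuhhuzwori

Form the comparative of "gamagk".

tigamagkori

napomw and kuhhuzw both end in -w yet inflect differently (naezpomw, tikuhhuzwori), so the final letter is not what conditions the rule; the second-to-last letter is.
"gamagk" has second-to-last letter 'g'. The one such stem in the data (kegodugs → tikegodugsori) adds ti- … -ori around the stem, so the same rule applies.
The other patterns: stems whose second-to-last letter is 'm' insert -ez- after the first vowel; stems whose second-to-last letter is 'w' double the final consonant and add -im.
So gamagk → tigamagkori.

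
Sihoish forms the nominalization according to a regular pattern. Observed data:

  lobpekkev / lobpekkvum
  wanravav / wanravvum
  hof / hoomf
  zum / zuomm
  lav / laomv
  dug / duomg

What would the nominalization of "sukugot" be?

sukugtum

lobpekkev and lav both end in -v yet inflect differently (lobpekkvum, laomv), so the final letter is not what conditions the rule; the number of vowels is.
"sukugot" has 3 vowels. The stems with 3 vowels (lobpekkev → lobpekkvum, wanravav → wanravvum) delete the last vowel and add -um.
The other pattern: stems with 1 vowel insert -om- after the first vowel.
So sukugot → sukugtum.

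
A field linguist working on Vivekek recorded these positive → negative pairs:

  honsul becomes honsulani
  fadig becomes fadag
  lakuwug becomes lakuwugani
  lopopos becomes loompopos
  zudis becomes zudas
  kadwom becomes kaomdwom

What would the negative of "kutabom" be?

lakuwug and fadig both end in -g yet inflect differently (lakuwugani, fadag), so the final letter is not what conditions the rule; the last vowel is.
"kutabom" has last vowel 'o'. The stems whose last vowel is 'o' (lopopos → loompopos, kadwom → kaomdwom) insert -om- after the first vowel.
The other patterns: stems whose last vowel is 'u' add -ani; stems whose last vowel is 'i' change the last vowel to 'a'.
So kutabom → kuomtabom.

kuomtabom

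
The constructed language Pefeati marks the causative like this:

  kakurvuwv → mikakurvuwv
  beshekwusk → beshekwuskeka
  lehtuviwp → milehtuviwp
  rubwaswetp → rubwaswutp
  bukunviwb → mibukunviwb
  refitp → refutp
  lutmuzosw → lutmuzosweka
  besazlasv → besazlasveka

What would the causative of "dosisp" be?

dosispeka

kakurvuwv and besazlasv both end in -v yet inflect differently (mikakurvuwv, besazlasveka), so the final letter is not what conditions the rule; the second-to-last letter is.
"dosisp" has second-to-last letter 's'. The stems whose second-to-last letter is 's' (beshekwusk → beshekwuskeka, besazlasv → besazlasveka, lutmuzosw → lutmuzosweka) add -eka.
The other patterns: stems whose second-to-last letter is 'w' add the prefix mi-; stems whose second-to-last letter is 't' change the last vowel to 'u'.
So dosisp → dosispeka.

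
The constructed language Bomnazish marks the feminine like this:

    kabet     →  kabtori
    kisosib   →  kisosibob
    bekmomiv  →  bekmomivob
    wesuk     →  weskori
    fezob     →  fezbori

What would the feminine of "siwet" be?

siwtori

"siwet" has 2 vowels. The stems with 2 vowels (wesuk → weskori, fezob → fezbori, kabet → kabtori) delete the last vowel and add -ori.
The other pattern: stems with 3 vowels add -ob.
So siwet → siwtori.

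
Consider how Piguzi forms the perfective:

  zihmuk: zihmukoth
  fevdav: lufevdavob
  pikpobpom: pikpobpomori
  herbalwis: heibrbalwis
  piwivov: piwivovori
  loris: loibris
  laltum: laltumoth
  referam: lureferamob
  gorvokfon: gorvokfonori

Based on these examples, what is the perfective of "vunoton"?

vunotonori

laltum and referam both end in -m yet inflect differently (laltumoth, lureferamob), so the final letter is not what conditions the rule; the last vowel is.
"vunoton" has last vowel 'o'. The stems whose last vowel is 'o' (piwivov → piwivovori, pikpobpom → pikpobpomori, gorvokfon → gorvokfonori) add -ori.
The other patterns: stems whose last vowel is 'u' add -oth; stems whose last vowel is 'a' add lu- … -ob around the stem; stems whose last vowel is 'i' insert -ib- after the first vowel.
So vunoton → vunotonori.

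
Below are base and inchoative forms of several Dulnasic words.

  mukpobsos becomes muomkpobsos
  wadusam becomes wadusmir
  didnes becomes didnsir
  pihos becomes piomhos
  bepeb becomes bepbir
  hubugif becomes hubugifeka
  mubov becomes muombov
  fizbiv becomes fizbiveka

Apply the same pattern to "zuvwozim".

zuvwozimeka

"zuvwozim" has last vowel 'i'. The stems whose last vowel is 'i' (hubugif → hubugifeka, fizbiv → fizbiveka) add -eka.
The other patterns: stems whose last vowel is 'o' insert -om- after the first vowel; stems whose last vowel is 'a' or 'e' delete the last vowel and add -ir.
So zuvwozim → zuvwozimeka.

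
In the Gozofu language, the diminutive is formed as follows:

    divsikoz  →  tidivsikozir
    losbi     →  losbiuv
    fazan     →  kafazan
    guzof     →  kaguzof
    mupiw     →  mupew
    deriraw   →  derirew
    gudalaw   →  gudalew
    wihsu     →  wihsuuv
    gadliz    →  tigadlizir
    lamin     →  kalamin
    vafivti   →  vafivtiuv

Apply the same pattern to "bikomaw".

mupiw and gadliz both have last vowel 'i' yet inflect differently (mupew, tigadlizir), so the last vowel is not what conditions the rule; the final letter is.
"bikomaw" ends in -w. The stems ending in -w (mupiw → mupew, deriraw → derirew, gudalaw → gudalew) change the last vowel to 'e'.
The other patterns: stems ending in -z add ti- … -ir around the stem; stems ending in -i or -u add -uv; stems ending in -f or -n add the prefix ka-.
So bikomaw → bikomew.

bikomew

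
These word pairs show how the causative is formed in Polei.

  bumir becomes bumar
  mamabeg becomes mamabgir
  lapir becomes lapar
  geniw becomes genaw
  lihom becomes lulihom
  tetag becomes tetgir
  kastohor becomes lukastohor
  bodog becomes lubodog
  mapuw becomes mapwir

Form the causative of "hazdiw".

hazdaw

kastohor and lapir both end in -r yet inflect differently (lukastohor, lapar), so the final letter is not what conditions the rule; the last vowel is.
"hazdiw" has last vowel 'i'. The stems whose last vowel is 'i' (geniw → genaw, lapir → lapar, bumir → bumar) change the last vowel to 'a'.
So hazdiw → hazdaw.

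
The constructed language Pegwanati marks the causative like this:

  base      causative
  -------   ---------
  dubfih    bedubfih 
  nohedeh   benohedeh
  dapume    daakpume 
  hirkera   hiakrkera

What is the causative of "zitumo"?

ziaktumo

"zitumo" ends in a vowel. The stems ending in a vowel (dapume → daakpume, hirkera → hiakrkera) insert -ak- after the first vowel.
So zitumo → ziaktumo.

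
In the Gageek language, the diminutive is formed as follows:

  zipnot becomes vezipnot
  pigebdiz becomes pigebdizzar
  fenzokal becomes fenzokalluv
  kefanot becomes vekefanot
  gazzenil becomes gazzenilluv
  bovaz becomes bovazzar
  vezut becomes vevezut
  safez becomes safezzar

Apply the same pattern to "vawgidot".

bovaz and fenzokal both have last vowel 'a' yet inflect differently (bovazzar, fenzokalluv), so the last vowel is not what conditions the rule; the final letter is.
"vawgidot" ends in -t. The stems ending in -t (zipnot → vezipnot, kefanot → vekefanot, vezut → vevezut) add the prefix ve-.
So vawgidot → vevawgidot.

vevawgidot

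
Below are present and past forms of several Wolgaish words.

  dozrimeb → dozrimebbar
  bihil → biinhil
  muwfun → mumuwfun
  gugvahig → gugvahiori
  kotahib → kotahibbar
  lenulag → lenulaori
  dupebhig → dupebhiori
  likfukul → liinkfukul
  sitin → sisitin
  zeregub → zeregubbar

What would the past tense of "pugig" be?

pugiori

bihil and dupebhig both have last vowel 'i' yet inflect differently (biinhil, dupebhiori), so the last vowel is not what conditions the rule; the final letter is.
"pugig" ends in -g. The stems ending in -g (dupebhig → dupebhiori, gugvahig → gugvahiori, lenulag → lenulaori) drop the final letter and add -ori.
So pugig → pugiori.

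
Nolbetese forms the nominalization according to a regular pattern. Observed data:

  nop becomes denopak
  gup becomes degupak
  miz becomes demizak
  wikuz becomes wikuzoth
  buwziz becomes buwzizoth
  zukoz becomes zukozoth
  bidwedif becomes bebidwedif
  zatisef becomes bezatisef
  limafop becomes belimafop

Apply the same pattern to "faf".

defafak

miz and wikuz both end in -z yet inflect differently (demizak, wikuzoth), so the final letter is not what conditions the rule; the number of vowels is.
"faf" has 1 vowel. The stems with 1 vowel (nop → denopak, gup → degupak, miz → demizak) add de- … -ak around the stem.
The other patterns: stems with 2 vowels add -oth; stems with 3 vowels add the prefix be-.
So faf → defafak.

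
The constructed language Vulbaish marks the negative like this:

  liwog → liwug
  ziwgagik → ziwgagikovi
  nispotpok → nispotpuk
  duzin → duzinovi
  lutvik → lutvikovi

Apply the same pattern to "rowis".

rowisovi

lutvik and nispotpok both end in -k yet inflect differently (lutvikovi, nispotpuk), so the final letter is not what conditions the rule; the last vowel is.
"rowis" has last vowel 'i'. The stems whose last vowel is 'i' (lutvik → lutvikovi, ziwgagik → ziwgagikovi, duzin → duzinovi) add -ovi.
The other pattern: stems whose last vowel is 'o' change the last vowel to 'u'.
So rowis → rowisovi.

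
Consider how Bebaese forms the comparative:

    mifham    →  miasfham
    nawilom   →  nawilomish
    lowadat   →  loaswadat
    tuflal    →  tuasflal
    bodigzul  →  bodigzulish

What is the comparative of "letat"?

leastat

"letat" has last vowel 'a'. The stems whose last vowel is 'a' (tuflal → tuasflal, lowadat → loaswadat, mifham → miasfham) insert -as- after the first vowel.
The other pattern: stems whose last vowel is 'o' or 'u' add -ish.
So letat → leastat.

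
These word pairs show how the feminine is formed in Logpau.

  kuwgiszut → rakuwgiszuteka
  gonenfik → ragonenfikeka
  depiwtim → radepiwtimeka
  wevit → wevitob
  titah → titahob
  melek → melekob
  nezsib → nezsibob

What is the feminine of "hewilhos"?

rahewilhoseka

kuwgiszut and wevit both end in -t yet inflect differently (rakuwgiszuteka, wevitob), so the final letter is not what conditions the rule; the number of vowels is.
"hewilhos" has 3 vowels. The stems with 3 vowels (kuwgiszut → rakuwgiszuteka, gonenfik → ragonenfikeka, depiwtim → radepiwtimeka) add ra- … -eka around the stem.
The other pattern: stems with 2 vowels add -ob.
So hewilhos → rahewilhoseka.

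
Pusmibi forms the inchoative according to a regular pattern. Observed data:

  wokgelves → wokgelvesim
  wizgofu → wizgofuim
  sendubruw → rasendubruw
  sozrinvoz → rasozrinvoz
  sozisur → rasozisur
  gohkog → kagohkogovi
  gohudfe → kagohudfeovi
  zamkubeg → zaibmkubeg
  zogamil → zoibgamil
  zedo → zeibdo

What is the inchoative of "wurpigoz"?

wurpigozim

"wurpigoz" begins with w-. The stems beginning with w- (wokgelves → wokgelvesim, wizgofu → wizgofuim) add -im.
The other patterns: stems beginning with s- add the prefix ra-; stems beginning with g- add ka- … -ovi around the stem; stems beginning with z- insert -ib- after the first vowel.
So wurpigoz → wurpigozim.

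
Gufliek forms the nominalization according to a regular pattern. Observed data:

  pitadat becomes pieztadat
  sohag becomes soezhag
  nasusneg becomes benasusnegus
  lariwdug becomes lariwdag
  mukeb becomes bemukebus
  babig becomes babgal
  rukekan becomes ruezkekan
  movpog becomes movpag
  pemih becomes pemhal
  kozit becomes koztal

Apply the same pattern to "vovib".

vovbal

lariwdug and babig both end in -g yet inflect differently (lariwdag, babgal), so the final letter is not what conditions the rule; the last vowel is.
"vovib" has last vowel 'i'. The stems whose last vowel is 'i' (pemih → pemhal, babig → babgal, kozit → koztal) delete the last vowel and add -al.
The other patterns: stems whose last vowel is 'o' or 'u' change the last vowel to 'a'; stems whose last vowel is 'e' add be- … -us around the stem; stems whose last vowel is 'a' insert -ez- after the first vowel.
So vovib → vovbal.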